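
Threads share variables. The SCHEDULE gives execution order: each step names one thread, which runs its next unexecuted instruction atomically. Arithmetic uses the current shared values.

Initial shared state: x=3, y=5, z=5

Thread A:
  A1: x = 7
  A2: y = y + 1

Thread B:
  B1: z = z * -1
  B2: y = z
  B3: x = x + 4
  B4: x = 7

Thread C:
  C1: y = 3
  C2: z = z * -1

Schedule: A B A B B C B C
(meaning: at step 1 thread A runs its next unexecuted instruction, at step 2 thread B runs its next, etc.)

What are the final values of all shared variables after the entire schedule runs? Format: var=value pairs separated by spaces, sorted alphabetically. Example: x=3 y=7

Answer: x=7 y=3 z=5

Derivation:
Step 1: thread A executes A1 (x = 7). Shared: x=7 y=5 z=5. PCs: A@1 B@0 C@0
Step 2: thread B executes B1 (z = z * -1). Shared: x=7 y=5 z=-5. PCs: A@1 B@1 C@0
Step 3: thread A executes A2 (y = y + 1). Shared: x=7 y=6 z=-5. PCs: A@2 B@1 C@0
Step 4: thread B executes B2 (y = z). Shared: x=7 y=-5 z=-5. PCs: A@2 B@2 C@0
Step 5: thread B executes B3 (x = x + 4). Shared: x=11 y=-5 z=-5. PCs: A@2 B@3 C@0
Step 6: thread C executes C1 (y = 3). Shared: x=11 y=3 z=-5. PCs: A@2 B@3 C@1
Step 7: thread B executes B4 (x = 7). Shared: x=7 y=3 z=-5. PCs: A@2 B@4 C@1
Step 8: thread C executes C2 (z = z * -1). Shared: x=7 y=3 z=5. PCs: A@2 B@4 C@2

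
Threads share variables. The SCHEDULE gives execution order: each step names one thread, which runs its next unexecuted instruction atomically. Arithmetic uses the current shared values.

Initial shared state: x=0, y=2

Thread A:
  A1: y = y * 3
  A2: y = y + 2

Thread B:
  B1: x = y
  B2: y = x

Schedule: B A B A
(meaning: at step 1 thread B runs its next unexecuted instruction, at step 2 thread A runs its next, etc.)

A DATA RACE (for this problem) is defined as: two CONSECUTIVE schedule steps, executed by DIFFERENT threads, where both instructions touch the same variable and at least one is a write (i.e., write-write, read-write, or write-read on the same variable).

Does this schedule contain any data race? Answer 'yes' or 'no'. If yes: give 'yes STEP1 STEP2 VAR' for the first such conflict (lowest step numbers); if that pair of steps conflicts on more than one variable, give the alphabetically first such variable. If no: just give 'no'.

Steps 1,2: B(x = y) vs A(y = y * 3). RACE on y (R-W).
Steps 2,3: A(y = y * 3) vs B(y = x). RACE on y (W-W).
Steps 3,4: B(y = x) vs A(y = y + 2). RACE on y (W-W).
First conflict at steps 1,2.

Answer: yes 1 2 y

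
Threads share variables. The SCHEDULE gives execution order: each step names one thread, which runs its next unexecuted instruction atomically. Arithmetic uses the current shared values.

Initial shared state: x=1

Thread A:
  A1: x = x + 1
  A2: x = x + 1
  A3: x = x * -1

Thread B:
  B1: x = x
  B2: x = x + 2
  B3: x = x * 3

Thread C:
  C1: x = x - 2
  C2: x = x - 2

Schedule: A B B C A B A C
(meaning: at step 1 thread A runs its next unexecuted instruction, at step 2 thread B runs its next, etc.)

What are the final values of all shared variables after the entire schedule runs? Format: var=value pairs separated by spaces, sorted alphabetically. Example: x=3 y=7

Answer: x=-11

Derivation:
Step 1: thread A executes A1 (x = x + 1). Shared: x=2. PCs: A@1 B@0 C@0
Step 2: thread B executes B1 (x = x). Shared: x=2. PCs: A@1 B@1 C@0
Step 3: thread B executes B2 (x = x + 2). Shared: x=4. PCs: A@1 B@2 C@0
Step 4: thread C executes C1 (x = x - 2). Shared: x=2. PCs: A@1 B@2 C@1
Step 5: thread A executes A2 (x = x + 1). Shared: x=3. PCs: A@2 B@2 C@1
Step 6: thread B executes B3 (x = x * 3). Shared: x=9. PCs: A@2 B@3 C@1
Step 7: thread A executes A3 (x = x * -1). Shared: x=-9. PCs: A@3 B@3 C@1
Step 8: thread C executes C2 (x = x - 2). Shared: x=-11. PCs: A@3 B@3 C@2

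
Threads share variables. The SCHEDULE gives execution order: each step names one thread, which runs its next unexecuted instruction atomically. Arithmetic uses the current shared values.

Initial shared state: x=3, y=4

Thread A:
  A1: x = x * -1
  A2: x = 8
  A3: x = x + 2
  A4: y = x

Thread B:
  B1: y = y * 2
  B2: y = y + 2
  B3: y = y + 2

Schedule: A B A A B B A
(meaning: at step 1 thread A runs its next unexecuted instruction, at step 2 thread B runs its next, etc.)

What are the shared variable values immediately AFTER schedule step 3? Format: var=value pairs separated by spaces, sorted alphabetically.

Step 1: thread A executes A1 (x = x * -1). Shared: x=-3 y=4. PCs: A@1 B@0
Step 2: thread B executes B1 (y = y * 2). Shared: x=-3 y=8. PCs: A@1 B@1
Step 3: thread A executes A2 (x = 8). Shared: x=8 y=8. PCs: A@2 B@1

Answer: x=8 y=8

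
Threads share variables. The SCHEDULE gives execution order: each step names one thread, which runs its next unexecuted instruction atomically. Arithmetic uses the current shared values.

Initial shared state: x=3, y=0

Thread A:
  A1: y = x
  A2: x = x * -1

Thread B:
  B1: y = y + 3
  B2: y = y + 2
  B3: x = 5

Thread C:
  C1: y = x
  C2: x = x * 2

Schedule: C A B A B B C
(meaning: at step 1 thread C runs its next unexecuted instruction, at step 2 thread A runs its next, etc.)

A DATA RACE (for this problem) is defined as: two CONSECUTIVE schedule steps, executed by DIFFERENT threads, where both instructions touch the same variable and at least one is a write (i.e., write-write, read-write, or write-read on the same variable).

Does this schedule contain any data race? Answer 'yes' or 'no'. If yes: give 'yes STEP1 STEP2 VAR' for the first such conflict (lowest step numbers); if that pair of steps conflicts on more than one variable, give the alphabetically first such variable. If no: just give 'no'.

Steps 1,2: C(y = x) vs A(y = x). RACE on y (W-W).
Steps 2,3: A(y = x) vs B(y = y + 3). RACE on y (W-W).
Steps 3,4: B(r=y,w=y) vs A(r=x,w=x). No conflict.
Steps 4,5: A(r=x,w=x) vs B(r=y,w=y). No conflict.
Steps 5,6: same thread (B). No race.
Steps 6,7: B(x = 5) vs C(x = x * 2). RACE on x (W-W).
First conflict at steps 1,2.

Answer: yes 1 2 y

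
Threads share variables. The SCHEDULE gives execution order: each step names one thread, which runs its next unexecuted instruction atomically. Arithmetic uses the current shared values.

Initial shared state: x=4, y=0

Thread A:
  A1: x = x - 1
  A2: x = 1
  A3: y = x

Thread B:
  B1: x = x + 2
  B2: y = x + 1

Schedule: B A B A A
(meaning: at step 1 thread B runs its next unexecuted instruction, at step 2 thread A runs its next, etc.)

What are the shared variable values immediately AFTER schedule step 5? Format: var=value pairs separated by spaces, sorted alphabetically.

Step 1: thread B executes B1 (x = x + 2). Shared: x=6 y=0. PCs: A@0 B@1
Step 2: thread A executes A1 (x = x - 1). Shared: x=5 y=0. PCs: A@1 B@1
Step 3: thread B executes B2 (y = x + 1). Shared: x=5 y=6. PCs: A@1 B@2
Step 4: thread A executes A2 (x = 1). Shared: x=1 y=6. PCs: A@2 B@2
Step 5: thread A executes A3 (y = x). Shared: x=1 y=1. PCs: A@3 B@2

Answer: x=1 y=1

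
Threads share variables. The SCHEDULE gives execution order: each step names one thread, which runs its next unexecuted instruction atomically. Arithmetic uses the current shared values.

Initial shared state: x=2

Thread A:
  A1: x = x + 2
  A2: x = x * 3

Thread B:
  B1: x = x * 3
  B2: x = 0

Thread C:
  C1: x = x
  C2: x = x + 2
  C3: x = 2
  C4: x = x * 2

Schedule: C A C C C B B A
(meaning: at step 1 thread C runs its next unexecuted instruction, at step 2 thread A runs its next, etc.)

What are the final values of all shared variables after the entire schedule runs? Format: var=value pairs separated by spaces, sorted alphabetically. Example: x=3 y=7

Step 1: thread C executes C1 (x = x). Shared: x=2. PCs: A@0 B@0 C@1
Step 2: thread A executes A1 (x = x + 2). Shared: x=4. PCs: A@1 B@0 C@1
Step 3: thread C executes C2 (x = x + 2). Shared: x=6. PCs: A@1 B@0 C@2
Step 4: thread C executes C3 (x = 2). Shared: x=2. PCs: A@1 B@0 C@3
Step 5: thread C executes C4 (x = x * 2). Shared: x=4. PCs: A@1 B@0 C@4
Step 6: thread B executes B1 (x = x * 3). Shared: x=12. PCs: A@1 B@1 C@4
Step 7: thread B executes B2 (x = 0). Shared: x=0. PCs: A@1 B@2 C@4
Step 8: thread A executes A2 (x = x * 3). Shared: x=0. PCs: A@2 B@2 C@4

Answer: x=0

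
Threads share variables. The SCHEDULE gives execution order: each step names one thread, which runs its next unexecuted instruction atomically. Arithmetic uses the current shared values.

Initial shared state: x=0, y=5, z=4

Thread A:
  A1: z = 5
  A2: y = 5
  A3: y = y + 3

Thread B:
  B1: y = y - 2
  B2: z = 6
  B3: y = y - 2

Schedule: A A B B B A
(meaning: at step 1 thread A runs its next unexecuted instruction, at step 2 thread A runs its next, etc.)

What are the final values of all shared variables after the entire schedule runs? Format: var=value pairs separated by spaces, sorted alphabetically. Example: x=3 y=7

Answer: x=0 y=4 z=6

Derivation:
Step 1: thread A executes A1 (z = 5). Shared: x=0 y=5 z=5. PCs: A@1 B@0
Step 2: thread A executes A2 (y = 5). Shared: x=0 y=5 z=5. PCs: A@2 B@0
Step 3: thread B executes B1 (y = y - 2). Shared: x=0 y=3 z=5. PCs: A@2 B@1
Step 4: thread B executes B2 (z = 6). Shared: x=0 y=3 z=6. PCs: A@2 B@2
Step 5: thread B executes B3 (y = y - 2). Shared: x=0 y=1 z=6. PCs: A@2 B@3
Step 6: thread A executes A3 (y = y + 3). Shared: x=0 y=4 z=6. PCs: A@3 B@3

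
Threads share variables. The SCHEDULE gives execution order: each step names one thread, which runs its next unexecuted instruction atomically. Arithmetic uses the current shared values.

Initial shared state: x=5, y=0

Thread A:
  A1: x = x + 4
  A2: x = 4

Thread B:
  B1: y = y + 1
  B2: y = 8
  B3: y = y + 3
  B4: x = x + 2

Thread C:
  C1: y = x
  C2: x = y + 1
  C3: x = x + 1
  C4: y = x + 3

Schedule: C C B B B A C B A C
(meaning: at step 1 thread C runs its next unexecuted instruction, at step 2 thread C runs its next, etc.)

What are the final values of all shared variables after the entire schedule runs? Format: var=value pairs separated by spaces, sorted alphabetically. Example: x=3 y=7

Step 1: thread C executes C1 (y = x). Shared: x=5 y=5. PCs: A@0 B@0 C@1
Step 2: thread C executes C2 (x = y + 1). Shared: x=6 y=5. PCs: A@0 B@0 C@2
Step 3: thread B executes B1 (y = y + 1). Shared: x=6 y=6. PCs: A@0 B@1 C@2
Step 4: thread B executes B2 (y = 8). Shared: x=6 y=8. PCs: A@0 B@2 C@2
Step 5: thread B executes B3 (y = y + 3). Shared: x=6 y=11. PCs: A@0 B@3 C@2
Step 6: thread A executes A1 (x = x + 4). Shared: x=10 y=11. PCs: A@1 B@3 C@2
Step 7: thread C executes C3 (x = x + 1). Shared: x=11 y=11. PCs: A@1 B@3 C@3
Step 8: thread B executes B4 (x = x + 2). Shared: x=13 y=11. PCs: A@1 B@4 C@3
Step 9: thread A executes A2 (x = 4). Shared: x=4 y=11. PCs: A@2 B@4 C@3
Step 10: thread C executes C4 (y = x + 3). Shared: x=4 y=7. PCs: A@2 B@4 C@4

Answer: x=4 y=7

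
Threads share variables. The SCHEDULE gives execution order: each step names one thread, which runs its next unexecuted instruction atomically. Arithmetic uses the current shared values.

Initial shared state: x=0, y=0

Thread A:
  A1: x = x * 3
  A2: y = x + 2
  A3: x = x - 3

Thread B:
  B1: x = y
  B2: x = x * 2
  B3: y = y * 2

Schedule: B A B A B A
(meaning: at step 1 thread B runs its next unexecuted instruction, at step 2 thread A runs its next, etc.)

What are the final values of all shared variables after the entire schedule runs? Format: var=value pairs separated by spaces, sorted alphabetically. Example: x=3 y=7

Step 1: thread B executes B1 (x = y). Shared: x=0 y=0. PCs: A@0 B@1
Step 2: thread A executes A1 (x = x * 3). Shared: x=0 y=0. PCs: A@1 B@1
Step 3: thread B executes B2 (x = x * 2). Shared: x=0 y=0. PCs: A@1 B@2
Step 4: thread A executes A2 (y = x + 2). Shared: x=0 y=2. PCs: A@2 B@2
Step 5: thread B executes B3 (y = y * 2). Shared: x=0 y=4. PCs: A@2 B@3
Step 6: thread A executes A3 (x = x - 3). Shared: x=-3 y=4. PCs: A@3 B@3

Answer: x=-3 y=4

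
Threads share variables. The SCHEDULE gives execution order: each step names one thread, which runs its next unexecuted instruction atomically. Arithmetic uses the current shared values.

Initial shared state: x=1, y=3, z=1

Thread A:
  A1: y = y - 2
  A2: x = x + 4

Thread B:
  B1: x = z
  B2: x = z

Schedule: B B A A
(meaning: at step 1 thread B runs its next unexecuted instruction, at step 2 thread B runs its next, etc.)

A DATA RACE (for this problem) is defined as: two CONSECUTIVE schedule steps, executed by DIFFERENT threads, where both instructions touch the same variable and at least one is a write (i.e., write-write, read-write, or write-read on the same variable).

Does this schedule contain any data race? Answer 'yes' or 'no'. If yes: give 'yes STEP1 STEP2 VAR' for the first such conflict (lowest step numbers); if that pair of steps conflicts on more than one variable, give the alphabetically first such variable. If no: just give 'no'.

Steps 1,2: same thread (B). No race.
Steps 2,3: B(r=z,w=x) vs A(r=y,w=y). No conflict.
Steps 3,4: same thread (A). No race.

Answer: no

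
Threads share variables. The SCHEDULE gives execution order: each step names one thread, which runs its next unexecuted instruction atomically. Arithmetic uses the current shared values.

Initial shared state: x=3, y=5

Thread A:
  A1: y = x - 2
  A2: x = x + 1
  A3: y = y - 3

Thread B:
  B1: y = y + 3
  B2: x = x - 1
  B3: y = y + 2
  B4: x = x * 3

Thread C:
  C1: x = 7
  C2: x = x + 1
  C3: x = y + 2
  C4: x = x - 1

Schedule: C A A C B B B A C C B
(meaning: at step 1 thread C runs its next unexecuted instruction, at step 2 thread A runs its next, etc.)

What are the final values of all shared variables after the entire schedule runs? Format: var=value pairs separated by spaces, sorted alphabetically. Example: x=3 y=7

Answer: x=24 y=7

Derivation:
Step 1: thread C executes C1 (x = 7). Shared: x=7 y=5. PCs: A@0 B@0 C@1
Step 2: thread A executes A1 (y = x - 2). Shared: x=7 y=5. PCs: A@1 B@0 C@1
Step 3: thread A executes A2 (x = x + 1). Shared: x=8 y=5. PCs: A@2 B@0 C@1
Step 4: thread C executes C2 (x = x + 1). Shared: x=9 y=5. PCs: A@2 B@0 C@2
Step 5: thread B executes B1 (y = y + 3). Shared: x=9 y=8. PCs: A@2 B@1 C@2
Step 6: thread B executes B2 (x = x - 1). Shared: x=8 y=8. PCs: A@2 B@2 C@2
Step 7: thread B executes B3 (y = y + 2). Shared: x=8 y=10. PCs: A@2 B@3 C@2
Step 8: thread A executes A3 (y = y - 3). Shared: x=8 y=7. PCs: A@3 B@3 C@2
Step 9: thread C executes C3 (x = y + 2). Shared: x=9 y=7. PCs: A@3 B@3 C@3
Step 10: thread C executes C4 (x = x - 1). Shared: x=8 y=7. PCs: A@3 B@3 C@4
Step 11: thread B executes B4 (x = x * 3). Shared: x=24 y=7. PCs: A@3 B@4 C@4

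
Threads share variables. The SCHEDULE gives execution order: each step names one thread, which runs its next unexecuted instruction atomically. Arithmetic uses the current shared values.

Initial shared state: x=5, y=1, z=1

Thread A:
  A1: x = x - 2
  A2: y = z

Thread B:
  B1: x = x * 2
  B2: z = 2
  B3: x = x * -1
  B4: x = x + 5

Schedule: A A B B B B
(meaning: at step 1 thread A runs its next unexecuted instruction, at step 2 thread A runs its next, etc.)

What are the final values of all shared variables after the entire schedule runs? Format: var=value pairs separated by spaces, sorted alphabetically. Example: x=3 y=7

Answer: x=-1 y=1 z=2

Derivation:
Step 1: thread A executes A1 (x = x - 2). Shared: x=3 y=1 z=1. PCs: A@1 B@0
Step 2: thread A executes A2 (y = z). Shared: x=3 y=1 z=1. PCs: A@2 B@0
Step 3: thread B executes B1 (x = x * 2). Shared: x=6 y=1 z=1. PCs: A@2 B@1
Step 4: thread B executes B2 (z = 2). Shared: x=6 y=1 z=2. PCs: A@2 B@2
Step 5: thread B executes B3 (x = x * -1). Shared: x=-6 y=1 z=2. PCs: A@2 B@3
Step 6: thread B executes B4 (x = x + 5). Shared: x=-1 y=1 z=2. PCs: A@2 B@4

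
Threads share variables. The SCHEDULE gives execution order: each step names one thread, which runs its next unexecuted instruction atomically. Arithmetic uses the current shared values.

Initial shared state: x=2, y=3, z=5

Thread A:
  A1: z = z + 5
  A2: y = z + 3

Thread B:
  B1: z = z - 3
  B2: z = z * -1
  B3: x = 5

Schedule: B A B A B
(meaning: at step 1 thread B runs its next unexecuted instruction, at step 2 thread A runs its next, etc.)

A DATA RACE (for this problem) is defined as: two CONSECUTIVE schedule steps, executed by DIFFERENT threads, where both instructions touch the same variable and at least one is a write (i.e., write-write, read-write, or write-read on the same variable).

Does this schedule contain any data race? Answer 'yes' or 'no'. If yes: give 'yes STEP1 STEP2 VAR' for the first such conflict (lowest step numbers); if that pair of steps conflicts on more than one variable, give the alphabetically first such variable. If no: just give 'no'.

Steps 1,2: B(z = z - 3) vs A(z = z + 5). RACE on z (W-W).
Steps 2,3: A(z = z + 5) vs B(z = z * -1). RACE on z (W-W).
Steps 3,4: B(z = z * -1) vs A(y = z + 3). RACE on z (W-R).
Steps 4,5: A(r=z,w=y) vs B(r=-,w=x). No conflict.
First conflict at steps 1,2.

Answer: yes 1 2 z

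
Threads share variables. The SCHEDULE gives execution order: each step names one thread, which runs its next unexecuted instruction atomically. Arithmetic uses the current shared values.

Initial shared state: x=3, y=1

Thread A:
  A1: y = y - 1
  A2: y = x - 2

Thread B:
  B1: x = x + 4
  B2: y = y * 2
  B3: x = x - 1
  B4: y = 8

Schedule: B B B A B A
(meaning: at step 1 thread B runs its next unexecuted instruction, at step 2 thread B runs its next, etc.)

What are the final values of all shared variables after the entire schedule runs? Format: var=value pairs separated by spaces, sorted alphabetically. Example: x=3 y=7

Step 1: thread B executes B1 (x = x + 4). Shared: x=7 y=1. PCs: A@0 B@1
Step 2: thread B executes B2 (y = y * 2). Shared: x=7 y=2. PCs: A@0 B@2
Step 3: thread B executes B3 (x = x - 1). Shared: x=6 y=2. PCs: A@0 B@3
Step 4: thread A executes A1 (y = y - 1). Shared: x=6 y=1. PCs: A@1 B@3
Step 5: thread B executes B4 (y = 8). Shared: x=6 y=8. PCs: A@1 B@4
Step 6: thread A executes A2 (y = x - 2). Shared: x=6 y=4. PCs: A@2 B@4

Answer: x=6 y=4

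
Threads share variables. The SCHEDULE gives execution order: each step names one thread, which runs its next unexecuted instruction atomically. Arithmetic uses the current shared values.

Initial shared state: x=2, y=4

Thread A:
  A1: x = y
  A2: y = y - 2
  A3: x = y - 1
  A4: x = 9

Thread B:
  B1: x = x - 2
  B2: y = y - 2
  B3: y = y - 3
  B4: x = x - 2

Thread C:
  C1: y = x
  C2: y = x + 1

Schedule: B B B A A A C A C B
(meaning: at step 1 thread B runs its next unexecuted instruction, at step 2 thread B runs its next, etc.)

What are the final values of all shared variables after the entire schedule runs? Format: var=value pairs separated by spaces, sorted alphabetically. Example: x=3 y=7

Step 1: thread B executes B1 (x = x - 2). Shared: x=0 y=4. PCs: A@0 B@1 C@0
Step 2: thread B executes B2 (y = y - 2). Shared: x=0 y=2. PCs: A@0 B@2 C@0
Step 3: thread B executes B3 (y = y - 3). Shared: x=0 y=-1. PCs: A@0 B@3 C@0
Step 4: thread A executes A1 (x = y). Shared: x=-1 y=-1. PCs: A@1 B@3 C@0
Step 5: thread A executes A2 (y = y - 2). Shared: x=-1 y=-3. PCs: A@2 B@3 C@0
Step 6: thread A executes A3 (x = y - 1). Shared: x=-4 y=-3. PCs: A@3 B@3 C@0
Step 7: thread C executes C1 (y = x). Shared: x=-4 y=-4. PCs: A@3 B@3 C@1
Step 8: thread A executes A4 (x = 9). Shared: x=9 y=-4. PCs: A@4 B@3 C@1
Step 9: thread C executes C2 (y = x + 1). Shared: x=9 y=10. PCs: A@4 B@3 C@2
Step 10: thread B executes B4 (x = x - 2). Shared: x=7 y=10. PCs: A@4 B@4 C@2

Answer: x=7 y=10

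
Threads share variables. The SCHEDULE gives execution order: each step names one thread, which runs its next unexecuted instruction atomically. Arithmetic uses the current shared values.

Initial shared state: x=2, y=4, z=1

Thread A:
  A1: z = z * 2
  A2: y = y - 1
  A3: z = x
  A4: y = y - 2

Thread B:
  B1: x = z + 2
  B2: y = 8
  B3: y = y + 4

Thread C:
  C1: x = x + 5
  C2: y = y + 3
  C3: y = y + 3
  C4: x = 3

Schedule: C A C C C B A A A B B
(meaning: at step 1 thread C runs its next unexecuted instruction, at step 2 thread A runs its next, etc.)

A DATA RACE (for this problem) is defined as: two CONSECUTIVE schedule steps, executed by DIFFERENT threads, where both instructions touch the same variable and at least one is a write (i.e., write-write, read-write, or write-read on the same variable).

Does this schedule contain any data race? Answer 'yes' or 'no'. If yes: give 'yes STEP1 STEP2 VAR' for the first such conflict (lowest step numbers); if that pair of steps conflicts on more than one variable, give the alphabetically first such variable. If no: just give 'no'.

Answer: yes 5 6 x

Derivation:
Steps 1,2: C(r=x,w=x) vs A(r=z,w=z). No conflict.
Steps 2,3: A(r=z,w=z) vs C(r=y,w=y). No conflict.
Steps 3,4: same thread (C). No race.
Steps 4,5: same thread (C). No race.
Steps 5,6: C(x = 3) vs B(x = z + 2). RACE on x (W-W).
Steps 6,7: B(r=z,w=x) vs A(r=y,w=y). No conflict.
Steps 7,8: same thread (A). No race.
Steps 8,9: same thread (A). No race.
Steps 9,10: A(y = y - 2) vs B(y = 8). RACE on y (W-W).
Steps 10,11: same thread (B). No race.
First conflict at steps 5,6.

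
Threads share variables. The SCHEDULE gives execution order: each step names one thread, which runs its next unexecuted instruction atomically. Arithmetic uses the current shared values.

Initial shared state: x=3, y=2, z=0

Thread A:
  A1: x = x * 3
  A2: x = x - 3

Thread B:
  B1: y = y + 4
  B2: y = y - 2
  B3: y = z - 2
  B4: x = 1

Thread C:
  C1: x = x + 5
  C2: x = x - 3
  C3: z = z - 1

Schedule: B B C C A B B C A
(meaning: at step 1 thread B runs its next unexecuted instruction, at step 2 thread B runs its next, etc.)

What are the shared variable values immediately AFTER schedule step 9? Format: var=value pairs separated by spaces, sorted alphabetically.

Answer: x=-2 y=-2 z=-1

Derivation:
Step 1: thread B executes B1 (y = y + 4). Shared: x=3 y=6 z=0. PCs: A@0 B@1 C@0
Step 2: thread B executes B2 (y = y - 2). Shared: x=3 y=4 z=0. PCs: A@0 B@2 C@0
Step 3: thread C executes C1 (x = x + 5). Shared: x=8 y=4 z=0. PCs: A@0 B@2 C@1
Step 4: thread C executes C2 (x = x - 3). Shared: x=5 y=4 z=0. PCs: A@0 B@2 C@2
Step 5: thread A executes A1 (x = x * 3). Shared: x=15 y=4 z=0. PCs: A@1 B@2 C@2
Step 6: thread B executes B3 (y = z - 2). Shared: x=15 y=-2 z=0. PCs: A@1 B@3 C@2
Step 7: thread B executes B4 (x = 1). Shared: x=1 y=-2 z=0. PCs: A@1 B@4 C@2
Step 8: thread C executes C3 (z = z - 1). Shared: x=1 y=-2 z=-1. PCs: A@1 B@4 C@3
Step 9: thread A executes A2 (x = x - 3). Shared: x=-2 y=-2 z=-1. PCs: A@2 B@4 C@3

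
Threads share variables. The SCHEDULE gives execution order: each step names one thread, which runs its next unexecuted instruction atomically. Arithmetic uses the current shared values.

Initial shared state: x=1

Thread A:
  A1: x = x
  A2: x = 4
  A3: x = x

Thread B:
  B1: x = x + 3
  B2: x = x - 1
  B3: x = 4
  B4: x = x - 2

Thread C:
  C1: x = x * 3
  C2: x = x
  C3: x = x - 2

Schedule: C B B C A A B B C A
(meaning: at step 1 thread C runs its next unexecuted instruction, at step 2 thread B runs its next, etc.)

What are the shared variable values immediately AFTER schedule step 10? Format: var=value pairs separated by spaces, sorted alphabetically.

Answer: x=0

Derivation:
Step 1: thread C executes C1 (x = x * 3). Shared: x=3. PCs: A@0 B@0 C@1
Step 2: thread B executes B1 (x = x + 3). Shared: x=6. PCs: A@0 B@1 C@1
Step 3: thread B executes B2 (x = x - 1). Shared: x=5. PCs: A@0 B@2 C@1
Step 4: thread C executes C2 (x = x). Shared: x=5. PCs: A@0 B@2 C@2
Step 5: thread A executes A1 (x = x). Shared: x=5. PCs: A@1 B@2 C@2
Step 6: thread A executes A2 (x = 4). Shared: x=4. PCs: A@2 B@2 C@2
Step 7: thread B executes B3 (x = 4). Shared: x=4. PCs: A@2 B@3 C@2
Step 8: thread B executes B4 (x = x - 2). Shared: x=2. PCs: A@2 B@4 C@2
Step 9: thread C executes C3 (x = x - 2). Shared: x=0. PCs: A@2 B@4 C@3
Step 10: thread A executes A3 (x = x). Shared: x=0. PCs: A@3 B@4 C@3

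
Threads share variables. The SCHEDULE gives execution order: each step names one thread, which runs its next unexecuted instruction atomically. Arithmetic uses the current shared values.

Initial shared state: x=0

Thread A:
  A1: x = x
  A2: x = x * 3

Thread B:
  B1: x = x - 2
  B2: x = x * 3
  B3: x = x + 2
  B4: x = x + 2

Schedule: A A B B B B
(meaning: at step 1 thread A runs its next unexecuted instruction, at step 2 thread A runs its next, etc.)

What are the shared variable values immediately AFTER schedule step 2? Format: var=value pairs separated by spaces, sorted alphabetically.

Step 1: thread A executes A1 (x = x). Shared: x=0. PCs: A@1 B@0
Step 2: thread A executes A2 (x = x * 3). Shared: x=0. PCs: A@2 B@0

Answer: x=0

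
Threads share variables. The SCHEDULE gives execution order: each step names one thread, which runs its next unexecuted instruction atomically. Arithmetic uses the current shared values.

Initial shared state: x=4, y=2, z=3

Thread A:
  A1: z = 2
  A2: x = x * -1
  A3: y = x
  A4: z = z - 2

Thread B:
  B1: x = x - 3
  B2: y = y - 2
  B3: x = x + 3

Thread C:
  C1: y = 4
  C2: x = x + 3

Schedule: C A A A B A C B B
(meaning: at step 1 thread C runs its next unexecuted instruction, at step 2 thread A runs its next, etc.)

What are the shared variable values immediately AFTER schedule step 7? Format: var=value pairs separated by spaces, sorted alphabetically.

Answer: x=-4 y=-4 z=0

Derivation:
Step 1: thread C executes C1 (y = 4). Shared: x=4 y=4 z=3. PCs: A@0 B@0 C@1
Step 2: thread A executes A1 (z = 2). Shared: x=4 y=4 z=2. PCs: A@1 B@0 C@1
Step 3: thread A executes A2 (x = x * -1). Shared: x=-4 y=4 z=2. PCs: A@2 B@0 C@1
Step 4: thread A executes A3 (y = x). Shared: x=-4 y=-4 z=2. PCs: A@3 B@0 C@1
Step 5: thread B executes B1 (x = x - 3). Shared: x=-7 y=-4 z=2. PCs: A@3 B@1 C@1
Step 6: thread A executes A4 (z = z - 2). Shared: x=-7 y=-4 z=0. PCs: A@4 B@1 C@1
Step 7: thread C executes C2 (x = x + 3). Shared: x=-4 y=-4 z=0. PCs: A@4 B@1 C@2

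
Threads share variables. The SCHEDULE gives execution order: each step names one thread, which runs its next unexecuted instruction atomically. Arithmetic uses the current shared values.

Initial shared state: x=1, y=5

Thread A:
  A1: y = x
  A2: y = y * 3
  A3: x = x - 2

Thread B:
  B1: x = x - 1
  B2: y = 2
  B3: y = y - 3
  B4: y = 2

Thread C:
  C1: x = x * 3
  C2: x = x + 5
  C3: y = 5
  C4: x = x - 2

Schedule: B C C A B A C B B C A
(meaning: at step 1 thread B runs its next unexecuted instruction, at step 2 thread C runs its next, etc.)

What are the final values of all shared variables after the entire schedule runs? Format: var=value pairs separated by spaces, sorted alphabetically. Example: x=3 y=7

Step 1: thread B executes B1 (x = x - 1). Shared: x=0 y=5. PCs: A@0 B@1 C@0
Step 2: thread C executes C1 (x = x * 3). Shared: x=0 y=5. PCs: A@0 B@1 C@1
Step 3: thread C executes C2 (x = x + 5). Shared: x=5 y=5. PCs: A@0 B@1 C@2
Step 4: thread A executes A1 (y = x). Shared: x=5 y=5. PCs: A@1 B@1 C@2
Step 5: thread B executes B2 (y = 2). Shared: x=5 y=2. PCs: A@1 B@2 C@2
Step 6: thread A executes A2 (y = y * 3). Shared: x=5 y=6. PCs: A@2 B@2 C@2
Step 7: thread C executes C3 (y = 5). Shared: x=5 y=5. PCs: A@2 B@2 C@3
Step 8: thread B executes B3 (y = y - 3). Shared: x=5 y=2. PCs: A@2 B@3 C@3
Step 9: thread B executes B4 (y = 2). Shared: x=5 y=2. PCs: A@2 B@4 C@3
Step 10: thread C executes C4 (x = x - 2). Shared: x=3 y=2. PCs: A@2 B@4 C@4
Step 11: thread A executes A3 (x = x - 2). Shared: x=1 y=2. PCs: A@3 B@4 C@4

Answer: x=1 y=2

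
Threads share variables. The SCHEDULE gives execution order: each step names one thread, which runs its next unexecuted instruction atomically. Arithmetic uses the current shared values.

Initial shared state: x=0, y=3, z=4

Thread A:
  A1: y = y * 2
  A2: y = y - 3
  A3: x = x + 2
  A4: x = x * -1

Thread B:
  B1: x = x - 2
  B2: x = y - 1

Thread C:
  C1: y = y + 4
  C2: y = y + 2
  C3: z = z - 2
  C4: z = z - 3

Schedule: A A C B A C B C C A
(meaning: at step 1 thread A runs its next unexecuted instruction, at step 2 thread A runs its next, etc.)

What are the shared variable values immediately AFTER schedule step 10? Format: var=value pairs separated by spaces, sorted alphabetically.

Step 1: thread A executes A1 (y = y * 2). Shared: x=0 y=6 z=4. PCs: A@1 B@0 C@0
Step 2: thread A executes A2 (y = y - 3). Shared: x=0 y=3 z=4. PCs: A@2 B@0 C@0
Step 3: thread C executes C1 (y = y + 4). Shared: x=0 y=7 z=4. PCs: A@2 B@0 C@1
Step 4: thread B executes B1 (x = x - 2). Shared: x=-2 y=7 z=4. PCs: A@2 B@1 C@1
Step 5: thread A executes A3 (x = x + 2). Shared: x=0 y=7 z=4. PCs: A@3 B@1 C@1
Step 6: thread C executes C2 (y = y + 2). Shared: x=0 y=9 z=4. PCs: A@3 B@1 C@2
Step 7: thread B executes B2 (x = y - 1). Shared: x=8 y=9 z=4. PCs: A@3 B@2 C@2
Step 8: thread C executes C3 (z = z - 2). Shared: x=8 y=9 z=2. PCs: A@3 B@2 C@3
Step 9: thread C executes C4 (z = z - 3). Shared: x=8 y=9 z=-1. PCs: A@3 B@2 C@4
Step 10: thread A executes A4 (x = x * -1). Shared: x=-8 y=9 z=-1. PCs: A@4 B@2 C@4

Answer: x=-8 y=9 z=-1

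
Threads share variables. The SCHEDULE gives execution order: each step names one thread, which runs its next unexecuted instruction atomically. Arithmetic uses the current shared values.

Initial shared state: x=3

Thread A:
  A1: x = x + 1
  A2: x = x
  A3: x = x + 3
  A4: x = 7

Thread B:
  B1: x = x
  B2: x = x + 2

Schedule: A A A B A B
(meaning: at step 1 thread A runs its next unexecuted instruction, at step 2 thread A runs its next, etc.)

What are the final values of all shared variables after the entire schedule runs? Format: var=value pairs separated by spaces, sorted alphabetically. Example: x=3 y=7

Answer: x=9

Derivation:
Step 1: thread A executes A1 (x = x + 1). Shared: x=4. PCs: A@1 B@0
Step 2: thread A executes A2 (x = x). Shared: x=4. PCs: A@2 B@0
Step 3: thread A executes A3 (x = x + 3). Shared: x=7. PCs: A@3 B@0
Step 4: thread B executes B1 (x = x). Shared: x=7. PCs: A@3 B@1
Step 5: thread A executes A4 (x = 7). Shared: x=7. PCs: A@4 B@1
Step 6: thread B executes B2 (x = x + 2). Shared: x=9. PCs: A@4 B@2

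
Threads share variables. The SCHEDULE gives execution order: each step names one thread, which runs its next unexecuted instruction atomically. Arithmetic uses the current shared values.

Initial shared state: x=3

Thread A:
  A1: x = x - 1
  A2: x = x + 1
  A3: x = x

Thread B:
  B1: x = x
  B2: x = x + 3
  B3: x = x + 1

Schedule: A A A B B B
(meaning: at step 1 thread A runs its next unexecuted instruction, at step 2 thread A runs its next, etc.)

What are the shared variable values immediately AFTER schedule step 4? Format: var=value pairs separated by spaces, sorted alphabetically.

Step 1: thread A executes A1 (x = x - 1). Shared: x=2. PCs: A@1 B@0
Step 2: thread A executes A2 (x = x + 1). Shared: x=3. PCs: A@2 B@0
Step 3: thread A executes A3 (x = x). Shared: x=3. PCs: A@3 B@0
Step 4: thread B executes B1 (x = x). Shared: x=3. PCs: A@3 B@1

Answer: x=3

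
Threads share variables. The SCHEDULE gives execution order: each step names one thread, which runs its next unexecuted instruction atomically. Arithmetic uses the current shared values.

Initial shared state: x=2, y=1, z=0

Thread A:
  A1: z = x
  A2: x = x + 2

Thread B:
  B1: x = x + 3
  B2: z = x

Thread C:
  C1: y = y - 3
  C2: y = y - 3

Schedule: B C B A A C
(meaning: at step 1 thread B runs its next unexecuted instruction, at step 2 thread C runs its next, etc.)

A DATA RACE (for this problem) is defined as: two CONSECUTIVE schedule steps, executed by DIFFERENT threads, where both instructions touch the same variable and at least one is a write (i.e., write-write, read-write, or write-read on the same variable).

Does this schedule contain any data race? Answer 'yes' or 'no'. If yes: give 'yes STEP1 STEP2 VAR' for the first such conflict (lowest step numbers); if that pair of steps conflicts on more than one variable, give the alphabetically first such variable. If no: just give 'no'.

Answer: yes 3 4 z

Derivation:
Steps 1,2: B(r=x,w=x) vs C(r=y,w=y). No conflict.
Steps 2,3: C(r=y,w=y) vs B(r=x,w=z). No conflict.
Steps 3,4: B(z = x) vs A(z = x). RACE on z (W-W).
Steps 4,5: same thread (A). No race.
Steps 5,6: A(r=x,w=x) vs C(r=y,w=y). No conflict.
First conflict at steps 3,4.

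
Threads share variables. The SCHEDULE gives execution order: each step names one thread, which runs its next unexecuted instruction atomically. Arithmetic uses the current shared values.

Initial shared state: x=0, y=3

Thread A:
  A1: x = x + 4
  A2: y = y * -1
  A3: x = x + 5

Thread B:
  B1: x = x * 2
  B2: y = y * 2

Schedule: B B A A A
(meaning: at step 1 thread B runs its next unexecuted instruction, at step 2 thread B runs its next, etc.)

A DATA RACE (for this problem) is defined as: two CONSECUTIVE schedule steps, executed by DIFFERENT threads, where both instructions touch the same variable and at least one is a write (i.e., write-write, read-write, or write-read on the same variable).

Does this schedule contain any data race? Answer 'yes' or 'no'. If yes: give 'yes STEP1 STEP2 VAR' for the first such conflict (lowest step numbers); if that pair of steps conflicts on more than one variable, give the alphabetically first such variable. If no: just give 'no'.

Answer: no

Derivation:
Steps 1,2: same thread (B). No race.
Steps 2,3: B(r=y,w=y) vs A(r=x,w=x). No conflict.
Steps 3,4: same thread (A). No race.
Steps 4,5: same thread (A). No race.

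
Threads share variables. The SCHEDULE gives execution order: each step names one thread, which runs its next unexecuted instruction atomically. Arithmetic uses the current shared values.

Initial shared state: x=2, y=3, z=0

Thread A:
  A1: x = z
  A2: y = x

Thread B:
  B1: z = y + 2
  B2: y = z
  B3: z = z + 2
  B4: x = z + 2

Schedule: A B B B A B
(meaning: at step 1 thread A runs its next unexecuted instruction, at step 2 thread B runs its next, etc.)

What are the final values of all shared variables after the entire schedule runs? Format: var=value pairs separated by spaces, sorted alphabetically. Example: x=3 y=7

Answer: x=9 y=0 z=7

Derivation:
Step 1: thread A executes A1 (x = z). Shared: x=0 y=3 z=0. PCs: A@1 B@0
Step 2: thread B executes B1 (z = y + 2). Shared: x=0 y=3 z=5. PCs: A@1 B@1
Step 3: thread B executes B2 (y = z). Shared: x=0 y=5 z=5. PCs: A@1 B@2
Step 4: thread B executes B3 (z = z + 2). Shared: x=0 y=5 z=7. PCs: A@1 B@3
Step 5: thread A executes A2 (y = x). Shared: x=0 y=0 z=7. PCs: A@2 B@3
Step 6: thread B executes B4 (x = z + 2). Shared: x=9 y=0 z=7. PCs: A@2 B@4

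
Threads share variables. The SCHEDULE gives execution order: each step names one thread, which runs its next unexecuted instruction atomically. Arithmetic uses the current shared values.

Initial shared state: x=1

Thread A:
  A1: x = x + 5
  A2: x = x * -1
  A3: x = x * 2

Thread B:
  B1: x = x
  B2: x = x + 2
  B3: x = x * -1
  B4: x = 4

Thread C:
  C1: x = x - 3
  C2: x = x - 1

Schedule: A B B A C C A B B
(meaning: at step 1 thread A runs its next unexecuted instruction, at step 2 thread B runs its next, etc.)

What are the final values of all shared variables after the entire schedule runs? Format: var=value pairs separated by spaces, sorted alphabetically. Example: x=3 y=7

Step 1: thread A executes A1 (x = x + 5). Shared: x=6. PCs: A@1 B@0 C@0
Step 2: thread B executes B1 (x = x). Shared: x=6. PCs: A@1 B@1 C@0
Step 3: thread B executes B2 (x = x + 2). Shared: x=8. PCs: A@1 B@2 C@0
Step 4: thread A executes A2 (x = x * -1). Shared: x=-8. PCs: A@2 B@2 C@0
Step 5: thread C executes C1 (x = x - 3). Shared: x=-11. PCs: A@2 B@2 C@1
Step 6: thread C executes C2 (x = x - 1). Shared: x=-12. PCs: A@2 B@2 C@2
Step 7: thread A executes A3 (x = x * 2). Shared: x=-24. PCs: A@3 B@2 C@2
Step 8: thread B executes B3 (x = x * -1). Shared: x=24. PCs: A@3 B@3 C@2
Step 9: thread B executes B4 (x = 4). Shared: x=4. PCs: A@3 B@4 C@2

Answer: x=4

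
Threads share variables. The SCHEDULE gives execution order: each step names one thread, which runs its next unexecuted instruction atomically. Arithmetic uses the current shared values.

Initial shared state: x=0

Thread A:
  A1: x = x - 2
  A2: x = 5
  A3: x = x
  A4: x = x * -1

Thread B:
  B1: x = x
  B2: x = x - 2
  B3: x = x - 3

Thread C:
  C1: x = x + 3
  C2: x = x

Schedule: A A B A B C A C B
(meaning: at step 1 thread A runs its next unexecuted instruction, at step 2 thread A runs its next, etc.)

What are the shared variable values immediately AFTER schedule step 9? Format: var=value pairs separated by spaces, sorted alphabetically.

Answer: x=-9

Derivation:
Step 1: thread A executes A1 (x = x - 2). Shared: x=-2. PCs: A@1 B@0 C@0
Step 2: thread A executes A2 (x = 5). Shared: x=5. PCs: A@2 B@0 C@0
Step 3: thread B executes B1 (x = x). Shared: x=5. PCs: A@2 B@1 C@0
Step 4: thread A executes A3 (x = x). Shared: x=5. PCs: A@3 B@1 C@0
Step 5: thread B executes B2 (x = x - 2). Shared: x=3. PCs: A@3 B@2 C@0
Step 6: thread C executes C1 (x = x + 3). Shared: x=6. PCs: A@3 B@2 C@1
Step 7: thread A executes A4 (x = x * -1). Shared: x=-6. PCs: A@4 B@2 C@1
Step 8: thread C executes C2 (x = x). Shared: x=-6. PCs: A@4 B@2 C@2
Step 9: thread B executes B3 (x = x - 3). Shared: x=-9. PCs: A@4 B@3 C@2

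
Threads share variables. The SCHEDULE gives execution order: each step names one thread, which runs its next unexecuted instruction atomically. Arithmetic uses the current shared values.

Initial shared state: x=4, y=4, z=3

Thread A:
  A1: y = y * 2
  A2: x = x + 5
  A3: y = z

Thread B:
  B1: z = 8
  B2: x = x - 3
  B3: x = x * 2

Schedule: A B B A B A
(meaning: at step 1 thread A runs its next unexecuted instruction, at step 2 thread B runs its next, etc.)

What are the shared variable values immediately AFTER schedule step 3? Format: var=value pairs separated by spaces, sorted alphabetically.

Answer: x=1 y=8 z=8

Derivation:
Step 1: thread A executes A1 (y = y * 2). Shared: x=4 y=8 z=3. PCs: A@1 B@0
Step 2: thread B executes B1 (z = 8). Shared: x=4 y=8 z=8. PCs: A@1 B@1
Step 3: thread B executes B2 (x = x - 3). Shared: x=1 y=8 z=8. PCs: A@1 B@2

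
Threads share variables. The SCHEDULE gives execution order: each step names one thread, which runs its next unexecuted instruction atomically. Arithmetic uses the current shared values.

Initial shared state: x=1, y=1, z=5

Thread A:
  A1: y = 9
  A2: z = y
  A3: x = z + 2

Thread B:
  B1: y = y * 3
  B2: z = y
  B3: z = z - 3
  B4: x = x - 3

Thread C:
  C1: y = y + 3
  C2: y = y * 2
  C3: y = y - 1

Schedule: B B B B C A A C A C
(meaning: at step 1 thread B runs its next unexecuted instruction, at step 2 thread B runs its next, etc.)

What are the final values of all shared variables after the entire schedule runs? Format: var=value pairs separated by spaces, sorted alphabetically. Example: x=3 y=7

Step 1: thread B executes B1 (y = y * 3). Shared: x=1 y=3 z=5. PCs: A@0 B@1 C@0
Step 2: thread B executes B2 (z = y). Shared: x=1 y=3 z=3. PCs: A@0 B@2 C@0
Step 3: thread B executes B3 (z = z - 3). Shared: x=1 y=3 z=0. PCs: A@0 B@3 C@0
Step 4: thread B executes B4 (x = x - 3). Shared: x=-2 y=3 z=0. PCs: A@0 B@4 C@0
Step 5: thread C executes C1 (y = y + 3). Shared: x=-2 y=6 z=0. PCs: A@0 B@4 C@1
Step 6: thread A executes A1 (y = 9). Shared: x=-2 y=9 z=0. PCs: A@1 B@4 C@1
Step 7: thread A executes A2 (z = y). Shared: x=-2 y=9 z=9. PCs: A@2 B@4 C@1
Step 8: thread C executes C2 (y = y * 2). Shared: x=-2 y=18 z=9. PCs: A@2 B@4 C@2
Step 9: thread A executes A3 (x = z + 2). Shared: x=11 y=18 z=9. PCs: A@3 B@4 C@2
Step 10: thread C executes C3 (y = y - 1). Shared: x=11 y=17 z=9. PCs: A@3 B@4 C@3

Answer: x=11 y=17 z=9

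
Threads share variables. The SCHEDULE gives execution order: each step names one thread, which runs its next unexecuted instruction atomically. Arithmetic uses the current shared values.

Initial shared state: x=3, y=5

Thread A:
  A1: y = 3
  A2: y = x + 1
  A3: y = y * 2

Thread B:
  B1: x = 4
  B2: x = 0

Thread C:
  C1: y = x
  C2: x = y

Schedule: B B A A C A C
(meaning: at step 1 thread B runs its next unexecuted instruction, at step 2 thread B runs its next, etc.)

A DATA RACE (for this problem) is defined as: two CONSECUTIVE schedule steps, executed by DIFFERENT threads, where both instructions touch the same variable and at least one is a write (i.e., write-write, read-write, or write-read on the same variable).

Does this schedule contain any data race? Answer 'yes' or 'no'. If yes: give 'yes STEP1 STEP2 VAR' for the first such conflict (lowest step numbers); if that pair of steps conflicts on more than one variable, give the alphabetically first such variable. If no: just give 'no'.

Steps 1,2: same thread (B). No race.
Steps 2,3: B(r=-,w=x) vs A(r=-,w=y). No conflict.
Steps 3,4: same thread (A). No race.
Steps 4,5: A(y = x + 1) vs C(y = x). RACE on y (W-W).
Steps 5,6: C(y = x) vs A(y = y * 2). RACE on y (W-W).
Steps 6,7: A(y = y * 2) vs C(x = y). RACE on y (W-R).
First conflict at steps 4,5.

Answer: yes 4 5 y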